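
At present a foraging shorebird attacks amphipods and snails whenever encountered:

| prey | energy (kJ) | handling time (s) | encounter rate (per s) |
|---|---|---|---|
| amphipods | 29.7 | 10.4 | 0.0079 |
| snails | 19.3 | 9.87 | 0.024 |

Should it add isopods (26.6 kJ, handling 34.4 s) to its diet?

On amphipods and snails alone, R = ΣλE/(1+Σλh) = 0.6978/1.319 = 0.529 kJ/s.
Profitability of isopods: 26.6/34.4 = 0.7733 kJ/s.
Since 0.7733 > R, including isopods increases the long-run rate.

Yes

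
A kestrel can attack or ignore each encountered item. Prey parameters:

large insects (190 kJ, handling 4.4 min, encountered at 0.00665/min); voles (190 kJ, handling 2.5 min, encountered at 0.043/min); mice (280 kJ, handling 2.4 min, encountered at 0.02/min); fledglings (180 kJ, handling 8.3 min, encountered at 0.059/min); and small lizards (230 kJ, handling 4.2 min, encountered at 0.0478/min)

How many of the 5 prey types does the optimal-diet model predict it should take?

5

Rank by E/h (kJ/min): mice 117, voles 76, small lizards 54.8, large insects 43.2, fledglings 21.7. Include each in turn until the next type's E/h falls below the running intake rate.
Rate on top 1: 5.344. voles: 76 > 5.344 → include.
Rate on top 2: 11.92. small lizards: 54.8 > 11.92 → include.
Rate on top 3: 18.26. large insects: 43.2 > 18.26 → include.
Rate on top 4: 18.79. fledglings: 21.7 > 18.79 → include.
Optimal diet: mice, voles, small lizards, large insects, fledglings — 5 of 5 types.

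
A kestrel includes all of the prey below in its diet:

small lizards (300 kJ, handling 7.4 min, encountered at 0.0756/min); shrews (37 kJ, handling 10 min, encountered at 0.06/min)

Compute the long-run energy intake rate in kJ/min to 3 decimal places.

R = Σλ_iE_i / (1 + Σλ_ih_i)
Numerator: 0.0756×300 + 0.06×37 = 24.9
Denominator: 1 + 0.0756×7.4 + 0.06×10 = 2.159
R = 24.9/2.159 = 11.53 kJ/min

11.531 kJ/min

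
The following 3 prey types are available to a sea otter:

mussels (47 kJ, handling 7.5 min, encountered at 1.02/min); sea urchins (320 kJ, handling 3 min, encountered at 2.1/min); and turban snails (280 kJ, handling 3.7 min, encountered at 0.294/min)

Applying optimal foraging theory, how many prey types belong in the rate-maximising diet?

1

Profitabilities (E/h, kJ/min): sea urchins 107, turban snails 75.7, mussels 6.27. Add prey in this order while the next type's profitability exceeds the intake rate on those already taken.
Rate on top 1: 92.05. turban snails: 75.7 < 92.05 → exclude; stop.
Optimal diet: sea urchins — 1 of 3 types.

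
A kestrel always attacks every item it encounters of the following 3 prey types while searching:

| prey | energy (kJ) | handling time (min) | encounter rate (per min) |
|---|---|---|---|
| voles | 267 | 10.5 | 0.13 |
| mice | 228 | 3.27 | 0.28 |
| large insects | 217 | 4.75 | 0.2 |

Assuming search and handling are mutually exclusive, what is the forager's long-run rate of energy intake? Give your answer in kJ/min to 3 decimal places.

33.553 kJ/min

R = Σλ_iE_i / (1 + Σλ_ih_i)
Numerator: 0.13×267 + 0.28×228 + 0.2×217 = 142
Denominator: 1 + 0.13×10.5 + 0.28×3.27 + 0.2×4.75 = 4.231
R = 142/4.231 = 33.55 kJ/min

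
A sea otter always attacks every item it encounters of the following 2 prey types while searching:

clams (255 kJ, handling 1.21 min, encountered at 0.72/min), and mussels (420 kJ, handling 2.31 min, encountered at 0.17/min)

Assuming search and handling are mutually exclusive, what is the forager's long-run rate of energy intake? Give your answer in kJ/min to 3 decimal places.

R = (0.72×255 + 0.17×420) / (1 + 0.72×1.21 + 0.17×2.31) = 255/2.264 = 112.6 kJ/min.

112.637 kJ/min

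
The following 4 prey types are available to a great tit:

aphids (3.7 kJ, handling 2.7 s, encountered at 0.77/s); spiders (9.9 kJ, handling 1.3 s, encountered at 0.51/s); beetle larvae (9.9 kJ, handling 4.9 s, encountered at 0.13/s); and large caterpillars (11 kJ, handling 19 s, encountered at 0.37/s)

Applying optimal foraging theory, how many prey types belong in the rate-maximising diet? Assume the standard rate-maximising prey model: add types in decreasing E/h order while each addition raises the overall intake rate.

E/h in descending order: spiders 7.62, beetle larvae 2.02, aphids 1.37, large caterpillars 0.579 kJ/s. The optimal diet is the largest prefix of this list for which every included type satisfies E_i/h_i > R on the types above it.
Rate on top 1: 3.036. beetle larvae: 2.02 < 3.036 → exclude; stop.
Optimal diet: spiders — 1 of 4 types.

1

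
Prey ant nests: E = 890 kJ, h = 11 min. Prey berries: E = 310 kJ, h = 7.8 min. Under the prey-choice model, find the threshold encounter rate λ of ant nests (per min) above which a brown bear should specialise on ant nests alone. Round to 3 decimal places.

0.088 per min

Drop berries once their profitability E₂/h₂ falls below the rate achievable on ant nests alone: E₂/h₂ = λE₁/(1 + λh₁).
Solve for λ: λE₁h₂ = E₂(1 + λh₁) → λ(E₁h₂ − E₂h₁) = E₂ → λ = E₂/(E₁h₂ − E₂h₁).
λ = 310/(890×7.8 − 310×11) = 310/3532 = 0.08777 per min.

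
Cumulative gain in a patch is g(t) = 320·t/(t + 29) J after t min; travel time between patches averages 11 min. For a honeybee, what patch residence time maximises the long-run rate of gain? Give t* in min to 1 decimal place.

17.9 min

By the marginal value theorem, leave when the instantaneous gain rate g'(t) equals the habitat-wide average g(t)/(T + t).
g'(t) = 320·29/(t + 29)². Setting 320·29/(t+29)² = 320t/[(t+29)(11+t)] gives 29(11+t) = t(t+29), so t² = 29×11 = 319.
t* = √319 = 17.86 min.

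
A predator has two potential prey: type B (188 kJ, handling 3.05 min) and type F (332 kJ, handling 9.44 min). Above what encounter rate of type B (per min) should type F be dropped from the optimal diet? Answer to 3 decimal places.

The zero-one rule: include type F iff E₂/h₂ > λE₁/(1+λh₁). Equality gives the switch point.
λE₁h₂ = E₂ + λE₂h₁ ⇒ λ = E₂/(E₁h₂ − E₂h₁) = 332/(1775 − 1013) = 0.4356 per min.

0.436 per min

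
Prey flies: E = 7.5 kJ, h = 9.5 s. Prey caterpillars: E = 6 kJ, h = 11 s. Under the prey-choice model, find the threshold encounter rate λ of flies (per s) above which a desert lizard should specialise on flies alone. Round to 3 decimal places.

The zero-one rule: include caterpillars iff E₂/h₂ > λE₁/(1+λh₁). Equality gives the switch point.
λE₁h₂ = E₂ + λE₂h₁ ⇒ λ = E₂/(E₁h₂ − E₂h₁) = 6/(82.5 − 57) = 0.2353 per s.

0.235 per s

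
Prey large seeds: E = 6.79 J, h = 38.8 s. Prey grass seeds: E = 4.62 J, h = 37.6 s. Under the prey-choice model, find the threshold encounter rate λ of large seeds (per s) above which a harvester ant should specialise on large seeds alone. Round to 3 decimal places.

0.061 per s

The zero-one rule: include grass seeds iff E₂/h₂ > λE₁/(1+λh₁). Equality gives the switch point.
λE₁h₂ = E₂ + λE₂h₁ ⇒ λ = E₂/(E₁h₂ − E₂h₁) = 4.62/(255.3 − 179.3) = 0.06075 per s.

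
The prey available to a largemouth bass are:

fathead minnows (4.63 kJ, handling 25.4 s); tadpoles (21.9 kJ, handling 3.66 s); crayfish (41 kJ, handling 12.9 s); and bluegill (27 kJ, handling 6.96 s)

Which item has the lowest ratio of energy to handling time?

Profitability E/h (kJ/s): fathead minnows = 4.63/25.4 = 0.182, tadpoles = 21.9/3.66 = 5.98, crayfish = 41/12.9 = 3.18, bluegill = 27/6.96 = 3.88.
Ranked: tadpoles > bluegill > crayfish > fathead minnows.

fathead minnows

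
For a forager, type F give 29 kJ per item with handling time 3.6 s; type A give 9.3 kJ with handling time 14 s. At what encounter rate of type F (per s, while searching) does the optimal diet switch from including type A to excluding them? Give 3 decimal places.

Drop type A once their profitability E₂/h₂ falls below the rate achievable on type F alone: E₂/h₂ = λE₁/(1 + λh₁).
Solve for λ: λE₁h₂ = E₂(1 + λh₁) → λ(E₁h₂ − E₂h₁) = E₂ → λ = E₂/(E₁h₂ − E₂h₁).
λ = 9.3/(29×14 − 9.3×3.6) = 9.3/372.5 = 0.02497 per s.

0.025 per s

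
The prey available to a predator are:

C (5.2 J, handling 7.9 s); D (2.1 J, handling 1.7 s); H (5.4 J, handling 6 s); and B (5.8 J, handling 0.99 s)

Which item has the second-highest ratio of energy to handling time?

D

Profitability E/h (J/s): C = 5.2/7.9 = 0.658, D = 2.1/1.7 = 1.24, H = 5.4/6 = 0.9, B = 5.8/0.99 = 5.86.
Ranked: B > D > H > C.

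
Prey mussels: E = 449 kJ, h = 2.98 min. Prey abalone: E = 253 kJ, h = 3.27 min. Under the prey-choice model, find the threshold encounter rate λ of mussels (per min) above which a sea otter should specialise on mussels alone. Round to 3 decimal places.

The zero-one rule: include abalone iff E₂/h₂ > λE₁/(1+λh₁). Equality gives the switch point.
λE₁h₂ = E₂ + λE₂h₁ ⇒ λ = E₂/(E₁h₂ − E₂h₁) = 253/(1468 − 753.9) = 0.3542 per min.

0.354 per min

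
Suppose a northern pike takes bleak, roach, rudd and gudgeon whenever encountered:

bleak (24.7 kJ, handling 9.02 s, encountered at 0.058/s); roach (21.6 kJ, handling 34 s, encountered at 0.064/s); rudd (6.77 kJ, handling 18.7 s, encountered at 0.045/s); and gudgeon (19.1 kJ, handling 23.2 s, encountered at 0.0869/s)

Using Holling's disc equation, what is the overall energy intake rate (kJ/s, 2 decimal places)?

Energy encountered per unit search time: 0.058×24.7 + 0.064×21.6 + 0.045×6.77 + 0.0869×19.1 = 4.779 kJ/s.
Handling time per unit search time: 0.058×9.02 + 0.064×34 + 0.045×18.7 + 0.0869×23.2 = 5.557.
Rate = 4.779/(1 + 5.557) = 0.7289 kJ/s.

0.73 kJ/s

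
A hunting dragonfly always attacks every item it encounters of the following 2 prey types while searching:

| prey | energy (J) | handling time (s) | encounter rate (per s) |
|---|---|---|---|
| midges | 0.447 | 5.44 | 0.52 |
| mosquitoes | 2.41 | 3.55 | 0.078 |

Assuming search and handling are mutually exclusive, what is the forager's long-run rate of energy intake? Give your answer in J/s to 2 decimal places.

0.10 J/s

Energy encountered per unit search time: 0.52×0.447 + 0.078×2.41 = 0.4204 J/s.
Handling time per unit search time: 0.52×5.44 + 0.078×3.55 = 3.106.
Rate = 0.4204/(1 + 3.106) = 0.1024 J/s.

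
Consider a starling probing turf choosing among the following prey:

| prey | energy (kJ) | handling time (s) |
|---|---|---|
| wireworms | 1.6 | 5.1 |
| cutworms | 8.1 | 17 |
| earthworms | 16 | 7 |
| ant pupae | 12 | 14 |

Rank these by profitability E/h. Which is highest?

Profitability E/h (kJ/s): wireworms = 1.6/5.1 = 0.314, cutworms = 8.1/17 = 0.476, earthworms = 16/7 = 2.29, ant pupae = 12/14 = 0.857.
Ranked: earthworms > ant pupae > cutworms > wireworms.

earthworms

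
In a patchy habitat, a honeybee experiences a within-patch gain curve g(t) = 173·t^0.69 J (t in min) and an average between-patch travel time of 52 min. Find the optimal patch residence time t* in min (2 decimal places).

By the marginal value theorem, leave when the instantaneous gain rate g'(t) equals the habitat-wide average g(t)/(T + t).
g'(t) = 0.69·173·t^-0.31. Setting 0.69·173·t^-0.31 = 173·t^0.69/(52+t) gives 0.69(52+t) = t, so 0.31·t = 0.69×52.
t* = 0.69×52/0.31 = 115.7 min.

115.74 min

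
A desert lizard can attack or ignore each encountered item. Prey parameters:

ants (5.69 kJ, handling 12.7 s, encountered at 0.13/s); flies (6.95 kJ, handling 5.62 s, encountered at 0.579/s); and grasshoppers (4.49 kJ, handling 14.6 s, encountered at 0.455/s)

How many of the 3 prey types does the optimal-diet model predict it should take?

1

E/h in descending order: flies 1.24, ants 0.448, grasshoppers 0.308 kJ/s. The optimal diet is the largest prefix of this list for which every included type satisfies E_i/h_i > R on the types above it.
Rate on top 1: 0.9459. ants: 0.448 < 0.9459 → exclude; stop.
Optimal diet: flies — 1 of 3 types.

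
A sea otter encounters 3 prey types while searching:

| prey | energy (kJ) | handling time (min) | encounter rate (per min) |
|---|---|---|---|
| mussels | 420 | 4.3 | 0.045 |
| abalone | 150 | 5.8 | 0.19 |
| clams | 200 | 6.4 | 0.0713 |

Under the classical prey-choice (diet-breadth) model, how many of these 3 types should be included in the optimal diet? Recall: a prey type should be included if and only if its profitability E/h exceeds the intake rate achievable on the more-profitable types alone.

3

Rank by E/h (kJ/min): mussels 97.7, clams 31.2, abalone 25.9. Include each in turn until the next type's E/h falls below the running intake rate.
Rate on top 1: 15.84. clams: 31.2 > 15.84 → include.
Rate on top 2: 20.1. abalone: 25.9 > 20.1 → include.
Optimal diet: mussels, clams, abalone — 3 of 3 types.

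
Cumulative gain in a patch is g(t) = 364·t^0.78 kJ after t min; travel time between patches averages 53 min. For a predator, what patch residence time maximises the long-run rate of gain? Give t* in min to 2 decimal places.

Maximise g(t)/(T+t): set derivative to zero → g'(t)(T+t) = g(t).
g'(t) = 0.78·364·t^-0.22. Setting 0.78·364·t^-0.22 = 364·t^0.78/(53+t) gives 0.78(53+t) = t, so 0.22·t = 0.78×53.
t* = 0.78×53/0.22 = 187.9 min.

187.91 min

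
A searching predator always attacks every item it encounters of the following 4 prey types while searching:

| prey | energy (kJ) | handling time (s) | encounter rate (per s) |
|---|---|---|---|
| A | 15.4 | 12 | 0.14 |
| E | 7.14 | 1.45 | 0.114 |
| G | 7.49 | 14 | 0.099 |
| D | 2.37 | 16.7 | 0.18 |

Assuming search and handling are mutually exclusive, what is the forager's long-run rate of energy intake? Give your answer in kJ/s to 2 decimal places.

R = (0.14×15.4 + 0.114×7.14 + 0.099×7.49 + 0.18×2.37) / (1 + 0.14×12 + 0.114×1.45 + 0.099×14 + 0.18×16.7) = 4.138/7.237 = 0.5718 kJ/s.

0.57 kJ/s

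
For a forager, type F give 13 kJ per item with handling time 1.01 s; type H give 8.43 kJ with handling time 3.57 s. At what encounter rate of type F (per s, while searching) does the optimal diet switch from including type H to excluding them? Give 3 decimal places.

0.222 per s

Drop type H once their profitability E₂/h₂ falls below the rate achievable on type F alone: E₂/h₂ = λE₁/(1 + λh₁).
Solve for λ: λE₁h₂ = E₂(1 + λh₁) → λ(E₁h₂ − E₂h₁) = E₂ → λ = E₂/(E₁h₂ − E₂h₁).
λ = 8.43/(13×3.57 − 8.43×1.01) = 8.43/37.9 = 0.2225 per s.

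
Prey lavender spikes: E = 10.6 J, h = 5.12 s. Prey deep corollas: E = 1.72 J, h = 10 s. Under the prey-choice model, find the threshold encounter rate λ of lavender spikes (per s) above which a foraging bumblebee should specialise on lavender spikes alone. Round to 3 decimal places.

0.018 per s

The zero-one rule: include deep corollas iff E₂/h₂ > λE₁/(1+λh₁). Equality gives the switch point.
λE₁h₂ = E₂ + λE₂h₁ ⇒ λ = E₂/(E₁h₂ − E₂h₁) = 1.72/(106 − 8.806) = 0.0177 per s.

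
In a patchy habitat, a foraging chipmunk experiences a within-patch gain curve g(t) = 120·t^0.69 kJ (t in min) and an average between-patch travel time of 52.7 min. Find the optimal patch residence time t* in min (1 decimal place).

Maximise g(t)/(T+t): set derivative to zero → g'(t)(T+t) = g(t).
g'(t) = 0.69·120·t^-0.31. Setting 0.69·120·t^-0.31 = 120·t^0.69/(52.7+t) gives 0.69(52.7+t) = t, so 0.31·t = 0.69×52.7.
t* = 0.69×52.7/0.31 = 117.3 min.

117.3 min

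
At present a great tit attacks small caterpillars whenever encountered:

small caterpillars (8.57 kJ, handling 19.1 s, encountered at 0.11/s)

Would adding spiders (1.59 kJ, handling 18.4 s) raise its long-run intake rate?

No

Intake rate on the current diet: R = (0.11×8.57) / (1 + 0.11×19.1) = 0.9427/3.101 = 0.304 kJ/s.
spiders: E/h = 1.59/18.4 = 0.08641 kJ/s.
0.08641 < 0.304, so adding spiders would lower the average — exclude it.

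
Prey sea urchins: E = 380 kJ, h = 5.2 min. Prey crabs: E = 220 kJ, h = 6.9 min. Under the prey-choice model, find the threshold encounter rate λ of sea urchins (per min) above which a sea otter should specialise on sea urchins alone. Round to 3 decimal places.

0.149 per min

At the threshold, the rate on sea urchins alone equals the profitability of crabs: λ·380/(1 + λ·5.2) = 220/6.9 = 31.88.
Rearranging, λ(380 − 31.88×5.2) = 31.88, so λ = 31.88/214.2 = 0.1488 per min.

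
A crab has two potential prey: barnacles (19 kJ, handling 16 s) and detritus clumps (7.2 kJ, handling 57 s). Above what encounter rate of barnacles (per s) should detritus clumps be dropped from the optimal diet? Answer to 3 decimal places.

0.007 per s

At the threshold, the rate on barnacles alone equals the profitability of detritus clumps: λ·19/(1 + λ·16) = 7.2/57 = 0.1263.
Rearranging, λ(19 − 0.1263×16) = 0.1263, so λ = 0.1263/16.98 = 0.00744 per s.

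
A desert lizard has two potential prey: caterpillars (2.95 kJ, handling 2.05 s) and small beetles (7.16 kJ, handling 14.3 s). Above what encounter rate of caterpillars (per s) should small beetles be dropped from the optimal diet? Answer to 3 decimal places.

At the threshold, the rate on caterpillars alone equals the profitability of small beetles: λ·2.95/(1 + λ·2.05) = 7.16/14.3 = 0.5007.
Rearranging, λ(2.95 − 0.5007×2.05) = 0.5007, so λ = 0.5007/1.924 = 0.2603 per s.

0.260 per s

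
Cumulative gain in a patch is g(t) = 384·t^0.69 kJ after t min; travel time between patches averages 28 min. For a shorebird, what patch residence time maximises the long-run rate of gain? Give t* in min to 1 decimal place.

62.3 min

Maximise g(t)/(T+t): set derivative to zero → g'(t)(T+t) = g(t).
g'(t) = 0.69·384·t^-0.31. Setting 0.69·384·t^-0.31 = 384·t^0.69/(28+t) gives 0.69(28+t) = t, so 0.31·t = 0.69×28.
t* = 0.69×28/0.31 = 62.32 min.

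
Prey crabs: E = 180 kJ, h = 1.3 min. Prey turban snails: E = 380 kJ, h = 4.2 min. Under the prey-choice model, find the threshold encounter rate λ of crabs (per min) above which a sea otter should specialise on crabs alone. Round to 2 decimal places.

1.45 per min

Drop turban snails once their profitability E₂/h₂ falls below the rate achievable on crabs alone: E₂/h₂ = λE₁/(1 + λh₁).
Solve for λ: λE₁h₂ = E₂(1 + λh₁) → λ(E₁h₂ − E₂h₁) = E₂ → λ = E₂/(E₁h₂ − E₂h₁).
λ = 380/(180×4.2 − 380×1.3) = 380/262 = 1.45 per min.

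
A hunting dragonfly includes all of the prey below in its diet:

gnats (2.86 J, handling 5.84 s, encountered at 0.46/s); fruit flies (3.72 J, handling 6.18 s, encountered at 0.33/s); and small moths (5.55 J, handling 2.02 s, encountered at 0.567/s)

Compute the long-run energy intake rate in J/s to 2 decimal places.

0.83 J/s

R = Σλ_iE_i / (1 + Σλ_ih_i)
Numerator: 0.46×2.86 + 0.33×3.72 + 0.567×5.55 = 5.69
Denominator: 1 + 0.46×5.84 + 0.33×6.18 + 0.567×2.02 = 6.871
R = 5.69/6.871 = 0.8281 J/s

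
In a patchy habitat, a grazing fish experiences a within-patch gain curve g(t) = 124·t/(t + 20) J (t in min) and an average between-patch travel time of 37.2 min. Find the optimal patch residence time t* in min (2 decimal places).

Optimal t* satisfies g'(t*) = g(t*)/(T + t*).
g'(t) = 124·20/(t + 20)². Setting 124·20/(t+20)² = 124t/[(t+20)(37.2+t)] gives 20(37.2+t) = t(t+20), so t² = 20×37.2 = 744.
t* = √744 = 27.28 min.

27.28 min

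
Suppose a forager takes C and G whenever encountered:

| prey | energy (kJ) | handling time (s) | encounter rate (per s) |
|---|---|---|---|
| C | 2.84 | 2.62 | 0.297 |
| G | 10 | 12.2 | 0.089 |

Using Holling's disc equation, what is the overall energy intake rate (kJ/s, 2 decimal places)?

0.61 kJ/s

Energy encountered per unit search time: 0.297×2.84 + 0.089×10 = 1.733 kJ/s.
Handling time per unit search time: 0.297×2.62 + 0.089×12.2 = 1.864.
Rate = 1.733/(1 + 1.864) = 0.6053 kJ/s.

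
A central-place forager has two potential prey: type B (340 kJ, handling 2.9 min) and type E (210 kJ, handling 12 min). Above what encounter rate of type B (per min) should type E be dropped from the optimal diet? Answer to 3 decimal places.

The zero-one rule: include type E iff E₂/h₂ > λE₁/(1+λh₁). Equality gives the switch point.
λE₁h₂ = E₂ + λE₂h₁ ⇒ λ = E₂/(E₁h₂ − E₂h₁) = 210/(4080 − 609) = 0.0605 per min.

0.061 per min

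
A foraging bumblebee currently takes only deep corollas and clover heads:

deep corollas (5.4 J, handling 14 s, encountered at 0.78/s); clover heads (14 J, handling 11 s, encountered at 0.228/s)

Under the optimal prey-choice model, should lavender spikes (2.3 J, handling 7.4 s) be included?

Current rate: (0.78×5.4 + 0.228×14)/(1 + 0.78×14 + 0.228×11) = 0.5132 J/s.
Profitability of lavender spikes: 2.3/7.4 = 0.3108 J/s.
0.3108 < 0.5132, so adding lavender spikes would lower the average — exclude it.

No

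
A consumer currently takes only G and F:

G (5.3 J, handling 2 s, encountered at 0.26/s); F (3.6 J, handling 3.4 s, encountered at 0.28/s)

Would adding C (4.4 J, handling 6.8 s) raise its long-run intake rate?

No

On G and F alone, R = ΣλE/(1+Σλh) = 2.386/2.472 = 0.9652 J/s.
C: E/h = 4.4/6.8 = 0.6471 J/s.
0.6471 < 0.9652, so adding C would lower the average — exclude it.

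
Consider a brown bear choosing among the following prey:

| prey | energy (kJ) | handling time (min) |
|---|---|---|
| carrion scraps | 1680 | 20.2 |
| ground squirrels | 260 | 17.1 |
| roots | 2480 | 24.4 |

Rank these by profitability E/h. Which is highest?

In descending order of E/h:
roots: 2480/24.4 = 102 kJ/min
carrion scraps: 1680/20.2 = 83.2 kJ/min
ground squirrels: 260/17.1 = 15.2 kJ/min

roots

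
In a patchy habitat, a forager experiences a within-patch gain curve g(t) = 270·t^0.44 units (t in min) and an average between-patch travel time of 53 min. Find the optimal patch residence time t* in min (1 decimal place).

By the marginal value theorem, leave when the instantaneous gain rate g'(t) equals the habitat-wide average g(t)/(T + t).
g'(t) = 0.44·270·t^-0.56. Setting 0.44·270·t^-0.56 = 270·t^0.44/(53+t) gives 0.44(53+t) = t, so 0.56·t = 0.44×53.
t* = 0.44×53/0.56 = 41.64 min.

41.6 min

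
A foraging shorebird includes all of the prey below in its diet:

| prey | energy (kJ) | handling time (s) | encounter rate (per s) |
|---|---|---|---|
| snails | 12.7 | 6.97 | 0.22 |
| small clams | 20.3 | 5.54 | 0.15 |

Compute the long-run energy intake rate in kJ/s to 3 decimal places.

R = (0.22×12.7 + 0.15×20.3) / (1 + 0.22×6.97 + 0.15×5.54) = 5.839/3.364 = 1.736 kJ/s.

1.736 kJ/s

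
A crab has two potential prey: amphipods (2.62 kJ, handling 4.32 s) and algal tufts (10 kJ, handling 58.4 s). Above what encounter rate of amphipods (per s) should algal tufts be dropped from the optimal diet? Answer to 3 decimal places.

At the threshold, the rate on amphipods alone equals the profitability of algal tufts: λ·2.62/(1 + λ·4.32) = 10/58.4 = 0.1712.
Rearranging, λ(2.62 − 0.1712×4.32) = 0.1712, so λ = 0.1712/1.88 = 0.09107 per s.

0.091 per s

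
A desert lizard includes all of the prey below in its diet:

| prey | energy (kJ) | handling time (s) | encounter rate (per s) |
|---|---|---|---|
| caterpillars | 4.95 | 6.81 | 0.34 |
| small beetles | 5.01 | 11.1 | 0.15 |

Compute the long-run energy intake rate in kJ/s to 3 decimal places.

0.489 kJ/s

Energy encountered per unit search time: 0.34×4.95 + 0.15×5.01 = 2.435 kJ/s.
Handling time per unit search time: 0.34×6.81 + 0.15×11.1 = 3.98.
Rate = 2.435/(1 + 3.98) = 0.4888 kJ/s.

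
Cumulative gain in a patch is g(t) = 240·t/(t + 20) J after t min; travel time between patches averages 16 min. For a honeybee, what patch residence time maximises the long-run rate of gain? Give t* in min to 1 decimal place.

17.9 min

By the marginal value theorem, leave when the instantaneous gain rate g'(t) equals the habitat-wide average g(t)/(T + t).
g'(t) = 240·20/(t + 20)². Setting 240·20/(t+20)² = 240t/[(t+20)(16+t)] gives 20(16+t) = t(t+20), so t² = 20×16 = 320.
t* = √320 = 17.89 min.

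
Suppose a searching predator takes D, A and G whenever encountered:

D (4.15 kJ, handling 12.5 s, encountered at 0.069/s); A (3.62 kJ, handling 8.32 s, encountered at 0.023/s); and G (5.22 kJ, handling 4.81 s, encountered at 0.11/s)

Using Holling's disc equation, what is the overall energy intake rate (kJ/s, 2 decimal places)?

Energy encountered per unit search time: 0.069×4.15 + 0.023×3.62 + 0.11×5.22 = 0.9438 kJ/s.
Handling time per unit search time: 0.069×12.5 + 0.023×8.32 + 0.11×4.81 = 1.583.
Rate = 0.9438/(1 + 1.583) = 0.3654 kJ/s.

0.37 kJ/s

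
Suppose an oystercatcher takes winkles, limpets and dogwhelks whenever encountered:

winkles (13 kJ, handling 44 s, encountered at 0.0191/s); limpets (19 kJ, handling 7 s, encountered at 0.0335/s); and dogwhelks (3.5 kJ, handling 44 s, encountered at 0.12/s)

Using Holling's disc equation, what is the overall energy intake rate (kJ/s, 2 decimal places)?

0.18 kJ/s

R = (0.0191×13 + 0.0335×19 + 0.12×3.5) / (1 + 0.0191×44 + 0.0335×7 + 0.12×44) = 1.305/7.355 = 0.1774 kJ/s.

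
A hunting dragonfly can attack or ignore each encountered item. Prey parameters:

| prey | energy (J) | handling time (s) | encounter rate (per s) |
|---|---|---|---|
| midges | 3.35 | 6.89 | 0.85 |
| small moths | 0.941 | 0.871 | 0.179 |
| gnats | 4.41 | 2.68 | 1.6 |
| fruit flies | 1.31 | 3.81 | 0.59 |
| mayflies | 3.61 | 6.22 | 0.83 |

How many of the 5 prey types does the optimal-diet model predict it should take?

1

Rank by E/h (J/s): gnats 1.65, small moths 1.08, mayflies 0.58, midges 0.486, fruit flies 0.344. Include each in turn until the next type's E/h falls below the running intake rate.
Rate on top 1: 1.334. small moths: 1.08 < 1.334 → exclude; stop.
Optimal diet: gnats — 1 of 5 types.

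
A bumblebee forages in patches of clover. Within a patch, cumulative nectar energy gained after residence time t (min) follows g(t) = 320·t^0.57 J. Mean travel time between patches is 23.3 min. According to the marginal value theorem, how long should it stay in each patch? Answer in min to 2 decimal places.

30.89 min

Maximise g(t)/(T+t): set derivative to zero → g'(t)(T+t) = g(t).
g'(t) = 0.57·320·t^-0.43. Setting 0.57·320·t^-0.43 = 320·t^0.57/(23.3+t) gives 0.57(23.3+t) = t, so 0.43·t = 0.57×23.3.
t* = 0.57×23.3/0.43 = 30.89 min.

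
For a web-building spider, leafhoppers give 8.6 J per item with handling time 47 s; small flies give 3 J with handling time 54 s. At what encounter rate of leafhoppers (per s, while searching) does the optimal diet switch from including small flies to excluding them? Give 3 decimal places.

0.009 per s

Drop small flies once their profitability E₂/h₂ falls below the rate achievable on leafhoppers alone: E₂/h₂ = λE₁/(1 + λh₁).
Solve for λ: λE₁h₂ = E₂(1 + λh₁) → λ(E₁h₂ − E₂h₁) = E₂ → λ = E₂/(E₁h₂ − E₂h₁).
λ = 3/(8.6×54 − 3×47) = 3/323.4 = 0.009276 per s.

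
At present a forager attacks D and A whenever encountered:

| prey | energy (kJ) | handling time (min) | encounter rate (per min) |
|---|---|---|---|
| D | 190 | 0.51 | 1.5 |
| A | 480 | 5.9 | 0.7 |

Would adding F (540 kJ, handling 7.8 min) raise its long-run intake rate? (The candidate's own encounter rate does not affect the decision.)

No

Current rate: (1.5×190 + 0.7×480)/(1 + 1.5×0.51 + 0.7×5.9) = 105.3 kJ/min.
F: E/h = 540/7.8 = 69.23 kJ/min.
69.23 < 105.3, so adding F would lower the average — exclude it.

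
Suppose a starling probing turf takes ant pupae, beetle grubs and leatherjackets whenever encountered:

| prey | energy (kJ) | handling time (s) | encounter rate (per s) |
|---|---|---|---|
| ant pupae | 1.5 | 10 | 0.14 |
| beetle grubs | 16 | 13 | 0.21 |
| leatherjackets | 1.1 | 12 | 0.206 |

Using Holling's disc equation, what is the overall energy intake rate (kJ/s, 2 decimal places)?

R = Σλ_iE_i / (1 + Σλ_ih_i)
Numerator: 0.14×1.5 + 0.21×16 + 0.206×1.1 = 3.797
Denominator: 1 + 0.14×10 + 0.21×13 + 0.206×12 = 7.602
R = 3.797/7.602 = 0.4994 kJ/s

0.50 kJ/s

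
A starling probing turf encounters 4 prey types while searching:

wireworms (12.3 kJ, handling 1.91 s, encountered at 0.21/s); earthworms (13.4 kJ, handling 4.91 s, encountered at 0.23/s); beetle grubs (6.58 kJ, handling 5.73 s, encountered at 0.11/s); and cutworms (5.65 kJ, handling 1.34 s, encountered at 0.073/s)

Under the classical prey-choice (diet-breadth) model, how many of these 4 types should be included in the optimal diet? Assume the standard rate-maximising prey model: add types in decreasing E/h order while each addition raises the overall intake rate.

Profitabilities (E/h, kJ/s): wireworms 6.44, cutworms 4.22, earthworms 2.73, beetle grubs 1.15. Add prey in this order while the next type's profitability exceeds the intake rate on those already taken.
Rate on top 1: 1.844. cutworms: 4.22 > 1.844 → include.
Rate on top 2: 1.998. earthworms: 2.73 > 1.998 → include.
Rate on top 3: 2.312. beetle grubs: 1.15 < 2.312 → exclude; stop.
Optimal diet: wireworms, cutworms, earthworms — 3 of 4 types.

3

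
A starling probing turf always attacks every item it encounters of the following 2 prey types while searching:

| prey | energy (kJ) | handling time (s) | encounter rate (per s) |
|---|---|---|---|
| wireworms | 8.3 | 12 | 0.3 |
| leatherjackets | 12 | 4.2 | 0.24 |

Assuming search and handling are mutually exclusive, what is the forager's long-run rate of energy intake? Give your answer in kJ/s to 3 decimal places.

0.958 kJ/s

R = (0.3×8.3 + 0.24×12) / (1 + 0.3×12 + 0.24×4.2) = 5.37/5.608 = 0.9576 kJ/s.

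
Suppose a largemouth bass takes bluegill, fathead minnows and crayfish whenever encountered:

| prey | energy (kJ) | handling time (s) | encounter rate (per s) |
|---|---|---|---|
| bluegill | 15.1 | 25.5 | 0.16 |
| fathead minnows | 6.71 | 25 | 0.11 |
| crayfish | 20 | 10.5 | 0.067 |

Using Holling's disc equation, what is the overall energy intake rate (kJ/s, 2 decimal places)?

0.53 kJ/s

R = Σλ_iE_i / (1 + Σλ_ih_i)
Numerator: 0.16×15.1 + 0.11×6.71 + 0.067×20 = 4.494
Denominator: 1 + 0.16×25.5 + 0.11×25 + 0.067×10.5 = 8.534
R = 4.494/8.534 = 0.5266 kJ/s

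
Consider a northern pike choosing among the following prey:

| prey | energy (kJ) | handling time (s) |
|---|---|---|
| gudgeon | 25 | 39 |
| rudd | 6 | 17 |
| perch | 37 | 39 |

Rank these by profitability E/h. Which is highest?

perch

In descending order of E/h:
perch: 37/39 = 0.949 kJ/s
gudgeon: 25/39 = 0.641 kJ/s
rudd: 6/17 = 0.353 kJ/s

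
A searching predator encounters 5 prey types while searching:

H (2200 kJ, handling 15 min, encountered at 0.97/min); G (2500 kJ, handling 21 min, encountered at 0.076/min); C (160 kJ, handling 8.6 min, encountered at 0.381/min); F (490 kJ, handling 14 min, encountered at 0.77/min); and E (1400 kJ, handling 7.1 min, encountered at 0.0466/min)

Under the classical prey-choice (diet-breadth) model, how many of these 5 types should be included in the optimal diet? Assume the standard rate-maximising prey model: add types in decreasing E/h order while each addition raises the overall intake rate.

E/h in descending order: E 197, H 147, G 119, F 35, C 18.6 kJ/min. The optimal diet is the largest prefix of this list for which every included type satisfies E_i/h_i > R on the types above it.
Rate on top 1: 49.02. H: 147 > 49.02 → include.
Rate on top 2: 138.5. G: 119 < 138.5 → exclude; stop.
Optimal diet: E, H — 2 of 5 types.

2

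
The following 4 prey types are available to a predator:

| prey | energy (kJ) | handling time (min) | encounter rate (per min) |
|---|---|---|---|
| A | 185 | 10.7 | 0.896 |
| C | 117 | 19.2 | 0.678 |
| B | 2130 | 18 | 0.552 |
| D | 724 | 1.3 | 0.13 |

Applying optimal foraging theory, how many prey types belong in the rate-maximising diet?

2

Rank by E/h (kJ/min): D 557, B 118, A 17.3, C 6.09. Include each in turn until the next type's E/h falls below the running intake rate.
Rate on top 1: 80.51. B: 118 > 80.51 → include.
Rate on top 2: 114.4. A: 17.3 < 114.4 → exclude; stop.
Optimal diet: D, B — 2 of 4 types.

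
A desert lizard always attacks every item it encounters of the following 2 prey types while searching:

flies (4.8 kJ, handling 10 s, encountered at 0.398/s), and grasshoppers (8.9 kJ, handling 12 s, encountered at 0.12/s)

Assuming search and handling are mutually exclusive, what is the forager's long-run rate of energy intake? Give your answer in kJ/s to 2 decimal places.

0.46 kJ/s

R = Σλ_iE_i / (1 + Σλ_ih_i)
Numerator: 0.398×4.8 + 0.12×8.9 = 2.978
Denominator: 1 + 0.398×10 + 0.12×12 = 6.42
R = 2.978/6.42 = 0.4639 kJ/s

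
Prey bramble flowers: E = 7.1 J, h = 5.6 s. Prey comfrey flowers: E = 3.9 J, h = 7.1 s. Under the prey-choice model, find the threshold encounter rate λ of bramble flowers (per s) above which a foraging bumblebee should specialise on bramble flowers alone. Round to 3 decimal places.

At the threshold, the rate on bramble flowers alone equals the profitability of comfrey flowers: λ·7.1/(1 + λ·5.6) = 3.9/7.1 = 0.5493.
Rearranging, λ(7.1 − 0.5493×5.6) = 0.5493, so λ = 0.5493/4.024 = 0.1365 per s.

0.137 per s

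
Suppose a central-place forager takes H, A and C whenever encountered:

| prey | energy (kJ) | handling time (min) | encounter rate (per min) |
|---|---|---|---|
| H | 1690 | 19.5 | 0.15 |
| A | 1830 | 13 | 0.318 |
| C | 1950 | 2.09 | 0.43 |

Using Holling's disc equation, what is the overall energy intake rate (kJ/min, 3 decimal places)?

R = (0.15×1690 + 0.318×1830 + 0.43×1950) / (1 + 0.15×19.5 + 0.318×13 + 0.43×2.09) = 1674/8.958 = 186.9 kJ/min.

186.872 kJ/min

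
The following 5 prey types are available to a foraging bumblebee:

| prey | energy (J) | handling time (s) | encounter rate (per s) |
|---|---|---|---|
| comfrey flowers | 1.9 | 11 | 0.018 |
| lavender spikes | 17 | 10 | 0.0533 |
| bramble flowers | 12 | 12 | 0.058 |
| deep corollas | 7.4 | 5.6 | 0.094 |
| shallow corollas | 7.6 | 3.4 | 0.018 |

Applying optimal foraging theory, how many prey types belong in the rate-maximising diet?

E/h in descending order: shallow corollas 2.24, lavender spikes 1.7, deep corollas 1.32, bramble flowers 1, comfrey flowers 0.173 J/s. The optimal diet is the largest prefix of this list for which every included type satisfies E_i/h_i > R on the types above it.
Rate on top 1: 0.1289. lavender spikes: 1.7 > 0.1289 → include.
Rate on top 2: 0.6542. deep corollas: 1.32 > 0.6542 → include.
Rate on top 3: 0.8198. bramble flowers: 1 > 0.8198 → include.
Rate on top 4: 0.8643. comfrey flowers: 0.173 < 0.8643 → exclude; stop.
Optimal diet: shallow corollas, lavender spikes, deep corollas, bramble flowers — 4 of 5 types.

4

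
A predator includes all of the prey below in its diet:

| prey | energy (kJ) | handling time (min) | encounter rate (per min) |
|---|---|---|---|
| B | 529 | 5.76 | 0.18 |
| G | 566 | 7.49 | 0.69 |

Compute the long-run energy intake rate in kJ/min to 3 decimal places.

67.421 kJ/min

Energy encountered per unit search time: 0.18×529 + 0.69×566 = 485.8 kJ/min.
Handling time per unit search time: 0.18×5.76 + 0.69×7.49 = 6.205.
Rate = 485.8/(1 + 6.205) = 67.42 kJ/min.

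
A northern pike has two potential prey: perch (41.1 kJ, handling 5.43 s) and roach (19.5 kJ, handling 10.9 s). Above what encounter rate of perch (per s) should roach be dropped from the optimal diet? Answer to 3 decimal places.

0.057 per s

At the threshold, the rate on perch alone equals the profitability of roach: λ·41.1/(1 + λ·5.43) = 19.5/10.9 = 1.789.
Rearranging, λ(41.1 − 1.789×5.43) = 1.789, so λ = 1.789/31.39 = 0.057 per s.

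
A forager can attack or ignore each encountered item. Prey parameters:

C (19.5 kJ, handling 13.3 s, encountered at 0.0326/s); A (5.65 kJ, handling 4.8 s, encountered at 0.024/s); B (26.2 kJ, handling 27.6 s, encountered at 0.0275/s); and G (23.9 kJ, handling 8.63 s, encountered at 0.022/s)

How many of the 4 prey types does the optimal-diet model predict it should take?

Profitabilities (E/h, kJ/s): G 2.77, C 1.47, A 1.18, B 0.949. Add prey in this order while the next type's profitability exceeds the intake rate on those already taken.
Rate on top 1: 0.4419. C: 1.47 > 0.4419 → include.
Rate on top 2: 0.7155. A: 1.18 > 0.7155 → include.
Rate on top 3: 0.746. B: 0.949 > 0.746 → include.
Optimal diet: G, C, A, B — 4 of 4 types.

4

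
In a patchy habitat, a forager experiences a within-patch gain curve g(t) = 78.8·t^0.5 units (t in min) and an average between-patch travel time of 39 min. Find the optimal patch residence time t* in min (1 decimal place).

39.0 min

Optimal t* satisfies g'(t*) = g(t*)/(T + t*).
g'(t) = 0.5·78.8·t^-0.5. Setting 0.5·78.8·t^-0.5 = 78.8·t^0.5/(39+t) gives 0.5(39+t) = t, so 0.50·t = 0.5×39.
t* = 0.5×39/0.50 = 39 min.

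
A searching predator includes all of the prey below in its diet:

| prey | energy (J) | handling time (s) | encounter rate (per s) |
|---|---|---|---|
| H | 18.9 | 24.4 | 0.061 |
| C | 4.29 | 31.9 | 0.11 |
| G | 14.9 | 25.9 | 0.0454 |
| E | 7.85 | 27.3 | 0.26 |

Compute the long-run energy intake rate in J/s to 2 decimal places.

0.30 J/s

R = Σλ_iE_i / (1 + Σλ_ih_i)
Numerator: 0.061×18.9 + 0.11×4.29 + 0.0454×14.9 + 0.26×7.85 = 4.342
Denominator: 1 + 0.061×24.4 + 0.11×31.9 + 0.0454×25.9 + 0.26×27.3 = 14.27
R = 4.342/14.27 = 0.3043 J/s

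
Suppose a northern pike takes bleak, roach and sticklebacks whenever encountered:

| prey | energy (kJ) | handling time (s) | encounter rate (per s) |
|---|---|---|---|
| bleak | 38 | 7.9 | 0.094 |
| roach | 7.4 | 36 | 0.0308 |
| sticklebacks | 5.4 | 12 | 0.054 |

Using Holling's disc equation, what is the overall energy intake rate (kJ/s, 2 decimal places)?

1.17 kJ/s

R = Σλ_iE_i / (1 + Σλ_ih_i)
Numerator: 0.094×38 + 0.0308×7.4 + 0.054×5.4 = 4.092
Denominator: 1 + 0.094×7.9 + 0.0308×36 + 0.054×12 = 3.499
R = 4.092/3.499 = 1.169 kJ/s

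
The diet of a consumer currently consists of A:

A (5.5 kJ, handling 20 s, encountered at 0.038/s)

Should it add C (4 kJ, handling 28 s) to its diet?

On A alone, R = ΣλE/(1+Σλh) = 0.209/1.76 = 0.1187 kJ/s.
Profitability of C: 4/28 = 0.1429 kJ/s.
Since 0.1429 > R, including C increases the long-run rate.

Yes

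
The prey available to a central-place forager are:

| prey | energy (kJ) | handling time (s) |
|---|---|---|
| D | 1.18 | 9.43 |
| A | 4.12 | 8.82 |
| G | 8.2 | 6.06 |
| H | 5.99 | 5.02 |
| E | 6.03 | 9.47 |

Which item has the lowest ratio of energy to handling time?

Profitability E/h (kJ/s): D = 1.18/9.43 = 0.125, A = 4.12/8.82 = 0.467, G = 8.2/6.06 = 1.35, H = 5.99/5.02 = 1.19, E = 6.03/9.47 = 0.637.
Ranked: G > H > E > A > D.

D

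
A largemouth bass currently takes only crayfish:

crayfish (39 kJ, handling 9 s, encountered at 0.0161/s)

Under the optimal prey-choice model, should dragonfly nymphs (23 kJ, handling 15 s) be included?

Yes

On crayfish alone, R = ΣλE/(1+Σλh) = 0.6279/1.145 = 0.5484 kJ/s.
dragonfly nymphs: E/h = 23/15 = 1.533 kJ/s.
Since 1.533 > R, including dragonfly nymphs increases the long-run rate.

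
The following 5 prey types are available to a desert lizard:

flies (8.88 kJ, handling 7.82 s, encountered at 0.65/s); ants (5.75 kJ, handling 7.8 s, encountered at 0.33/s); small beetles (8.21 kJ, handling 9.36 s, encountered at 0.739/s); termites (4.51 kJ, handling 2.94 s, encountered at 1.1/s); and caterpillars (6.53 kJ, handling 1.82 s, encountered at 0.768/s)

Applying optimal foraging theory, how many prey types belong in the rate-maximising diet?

1

Profitabilities (E/h, kJ/s): caterpillars 3.59, termites 1.53, flies 1.14, small beetles 0.877, ants 0.737. Add prey in this order while the next type's profitability exceeds the intake rate on those already taken.
Rate on top 1: 2.092. termites: 1.53 < 2.092 → exclude; stop.
Optimal diet: caterpillars — 1 of 5 types.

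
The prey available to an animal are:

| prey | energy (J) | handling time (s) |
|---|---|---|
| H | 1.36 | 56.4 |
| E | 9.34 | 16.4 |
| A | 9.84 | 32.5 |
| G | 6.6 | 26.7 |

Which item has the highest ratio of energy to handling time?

In descending order of E/h:
E: 9.34/16.4 = 0.57 J/s
A: 9.84/32.5 = 0.303 J/s
G: 6.6/26.7 = 0.247 J/s
H: 1.36/56.4 = 0.0241 J/s

E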